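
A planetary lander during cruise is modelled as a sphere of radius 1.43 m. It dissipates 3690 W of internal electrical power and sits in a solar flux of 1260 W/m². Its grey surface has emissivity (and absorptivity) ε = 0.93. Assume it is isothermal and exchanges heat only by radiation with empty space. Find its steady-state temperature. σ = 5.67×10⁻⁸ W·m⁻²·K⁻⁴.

T ≈ 302 K

At steady state, absorbed solar power + internal power = radiated power.
Absorbed: α·S·A_cross = 0.93·1260·6.424 = 7528 W (cross-section πr²).
Total input = 7528 + 3690 = 11220 W.
Radiated: εσ·A_surf·T⁴ with A_surf = 4πr² = 25.70 m².
T⁴ = 11220/(0.93·5.67×10⁻⁸·25.70) = 8.279×10⁹ K⁴.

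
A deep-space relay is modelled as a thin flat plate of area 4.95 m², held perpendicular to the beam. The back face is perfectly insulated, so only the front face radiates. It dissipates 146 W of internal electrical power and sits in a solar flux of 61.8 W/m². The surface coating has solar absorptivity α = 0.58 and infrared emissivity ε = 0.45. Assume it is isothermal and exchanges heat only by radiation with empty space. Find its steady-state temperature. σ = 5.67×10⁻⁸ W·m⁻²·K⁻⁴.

At steady state, absorbed solar power + internal power = radiated power.
Absorbed: α·S·A_cross = 0.58·61.8·4.950 = 177.4 W (cross-section A).
Total input = 177.4 + 146 = 323.4 W.
Radiated: εσ·A_surf·T⁴ with A_surf = A = 4.950 m².
T⁴ = 323.4/(0.45·5.67×10⁻⁸·4.950) = 2.561×10⁹ K⁴.

T ≈ 225 K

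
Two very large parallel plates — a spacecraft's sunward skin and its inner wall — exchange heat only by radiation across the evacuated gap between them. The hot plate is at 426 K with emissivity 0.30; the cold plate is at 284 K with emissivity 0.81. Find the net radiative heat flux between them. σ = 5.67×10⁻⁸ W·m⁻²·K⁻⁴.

q ≈ 420 W/m²

For two infinite grey parallel plates, q = σ(T₁⁴ − T₂⁴)/(1/ε₁ + 1/ε₂ − 1).
T₁⁴ − T₂⁴ = 3.293×10¹⁰ − 6.505×10⁹ = 2.643×10¹⁰ K⁴.
1/ε₁ + 1/ε₂ − 1 = 3.333 + 1.235 − 1 = 3.568.
q = 5.67×10⁻⁸ × 2.643×10¹⁰ / 3.568.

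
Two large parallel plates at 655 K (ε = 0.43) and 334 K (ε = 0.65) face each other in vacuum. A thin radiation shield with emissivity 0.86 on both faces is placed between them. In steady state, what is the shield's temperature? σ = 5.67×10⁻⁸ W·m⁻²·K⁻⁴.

In steady state the net flux on the hot side equals that on the cold side.
σ(T₁⁴−T_s⁴)/D₁ = σ(T_s⁴−T₂⁴)/D₂, with D₁ = 1/ε₁+1/ε_s−1 = 2.488, D₂ = 1/ε_s+1/ε₂−1 = 1.701.
Solve for T_s⁴: T_s⁴ = (D₂·T₁⁴ + D₁·T₂⁴)/(D₁+D₂) = 8.213×10¹⁰ K⁴.

T_s ≈ 535 K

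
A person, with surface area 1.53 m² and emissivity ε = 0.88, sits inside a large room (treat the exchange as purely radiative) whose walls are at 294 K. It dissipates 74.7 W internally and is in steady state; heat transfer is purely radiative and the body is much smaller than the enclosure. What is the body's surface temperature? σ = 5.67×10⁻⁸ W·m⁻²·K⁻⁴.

T ≈ 303 K

For a small grey body in a large enclosure, net radiated power = εσA(T⁴ − T_w⁴).
Steady state: P = εσA(T⁴ − T_w⁴) with A = 1.53 m².
T⁴ = P/(εσA) + T_w⁴ = 74.7/(0.88·5.67×10⁻⁸·1.530) + (294)⁴
    = 9.785×10⁸ + 7.471×10⁹ = 8.450×10⁹ K⁴.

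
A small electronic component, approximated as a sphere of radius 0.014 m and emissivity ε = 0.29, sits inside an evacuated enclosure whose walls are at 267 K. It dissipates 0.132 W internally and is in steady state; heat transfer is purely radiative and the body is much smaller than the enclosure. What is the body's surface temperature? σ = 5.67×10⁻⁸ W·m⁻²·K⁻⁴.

For a small grey body in a large enclosure, net radiated power = εσA(T⁴ − T_w⁴).
Steady state: P = εσA(T⁴ − T_w⁴) with A = 4πr² = 0.002463 m².
T⁴ = P/(εσA) + T_w⁴ = 0.132/(0.29·5.67×10⁻⁸·0.002463) + (267)⁴
    = 3.259×10⁹ + 5.082×10⁹ = 8.341×10⁹ K⁴.

T ≈ 302 K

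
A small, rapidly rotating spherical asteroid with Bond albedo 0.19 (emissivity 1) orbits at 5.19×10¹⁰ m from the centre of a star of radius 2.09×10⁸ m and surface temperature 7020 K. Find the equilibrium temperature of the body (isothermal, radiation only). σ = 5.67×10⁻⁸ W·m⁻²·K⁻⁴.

The star's surface emits σT_*⁴; at distance d the flux is S = σT_*⁴(R_*/d)².
S = 5.67×10⁻⁸·(7020)⁴·(2.09×10⁸/5.19×10¹⁰)² = 2233 W/m².
For an isothermal sphere T⁴ = (1−a)S/(4σ) = 7.975×10⁹ K⁴.

T ≈ 299 K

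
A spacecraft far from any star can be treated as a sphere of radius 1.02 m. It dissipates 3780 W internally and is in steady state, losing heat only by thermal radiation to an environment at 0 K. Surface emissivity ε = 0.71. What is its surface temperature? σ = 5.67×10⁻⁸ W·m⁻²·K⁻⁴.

Steady state: internal power = radiated power, P = εσA T⁴.
Radiating area A = 4πr² = 13.07 m².
T⁴ = P/(εσA) = 3780/(0.71·5.67×10⁻⁸·13.07) = 7.182×10⁹ K⁴.
T = (7.182×10⁹)^(1/4).

T ≈ 291 K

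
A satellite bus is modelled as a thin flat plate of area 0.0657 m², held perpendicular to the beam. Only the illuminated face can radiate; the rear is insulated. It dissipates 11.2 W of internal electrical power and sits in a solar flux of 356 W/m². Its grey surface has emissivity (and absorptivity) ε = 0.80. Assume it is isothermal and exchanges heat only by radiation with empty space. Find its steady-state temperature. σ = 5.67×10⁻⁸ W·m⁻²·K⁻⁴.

T ≈ 317 K

At steady state, absorbed solar power + internal power = radiated power.
Absorbed: α·S·A_cross = 0.80·356·0.06570 = 18.71 W (cross-section A).
Total input = 18.71 + 11.2 = 29.91 W.
Radiated: εσ·A_surf·T⁴ with A_surf = A = 0.06570 m².
T⁴ = 29.91/(0.80·5.67×10⁻⁸·0.06570) = 1.004×10¹⁰ K⁴.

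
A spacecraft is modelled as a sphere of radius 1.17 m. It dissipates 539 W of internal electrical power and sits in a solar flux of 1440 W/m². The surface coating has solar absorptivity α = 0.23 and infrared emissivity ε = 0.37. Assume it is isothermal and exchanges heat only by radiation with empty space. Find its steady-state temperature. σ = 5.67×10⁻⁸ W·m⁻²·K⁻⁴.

T ≈ 272 K

At steady state, absorbed solar power + internal power = radiated power.
Absorbed: α·S·A_cross = 0.23·1440·4.301 = 1424 W (cross-section πr²).
Total input = 1424 + 539 = 1963 W.
Radiated: εσ·A_surf·T⁴ with A_surf = 4πr² = 17.20 m².
T⁴ = 1963/(0.37·5.67×10⁻⁸·17.20) = 5.440×10⁹ K⁴.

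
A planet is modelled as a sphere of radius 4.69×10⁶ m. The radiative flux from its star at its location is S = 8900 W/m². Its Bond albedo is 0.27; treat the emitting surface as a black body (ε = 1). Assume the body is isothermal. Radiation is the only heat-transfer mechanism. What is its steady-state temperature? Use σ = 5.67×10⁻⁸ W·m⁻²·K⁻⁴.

At equilibrium, absorbed power = emitted power.
Absorbing cross-section = πr² = 6.910×10¹³ m²; emitting surface = 4πr² = 2.764×10¹⁴ m² (ratio 4).
(1−a)S·A_cross = εσ·A_surf·T⁴  ⇒  T⁴ = (1−a)S/(4σ).
T⁴ = 0.730·8900/(4·5.67×10⁻⁸) = 2.865×10¹⁰ K⁴.
T = (2.865×10¹⁰)^(1/4).

T ≈ 411 K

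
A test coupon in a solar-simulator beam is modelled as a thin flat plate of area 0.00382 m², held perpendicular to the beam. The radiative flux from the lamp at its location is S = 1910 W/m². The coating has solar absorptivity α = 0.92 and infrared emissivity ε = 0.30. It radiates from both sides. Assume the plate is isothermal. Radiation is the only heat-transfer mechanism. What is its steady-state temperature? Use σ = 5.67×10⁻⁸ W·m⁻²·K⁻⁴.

At equilibrium, absorbed power = emitted power.
Absorbing cross-section = A = 0.003820 m²; emitting surface = 2A = 0.007640 m² (ratio 2).
αS·A_cross = εσ·A_surf·T⁴  ⇒  T⁴ = αS/(ε·2σ).
T⁴ = 0.920·1910/(0.30·2·5.67×10⁻⁸) = 5.165×10¹⁰ K⁴.
T = (5.165×10¹⁰)^(1/4).

T ≈ 477 K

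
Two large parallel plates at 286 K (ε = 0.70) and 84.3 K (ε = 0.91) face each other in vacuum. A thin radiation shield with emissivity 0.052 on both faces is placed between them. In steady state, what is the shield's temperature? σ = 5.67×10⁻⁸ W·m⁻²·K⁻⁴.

T_s ≈ 240 K

In steady state the net flux on the hot side equals that on the cold side.
σ(T₁⁴−T_s⁴)/D₁ = σ(T_s⁴−T₂⁴)/D₂, with D₁ = 1/ε₁+1/ε_s−1 = 19.66, D₂ = 1/ε_s+1/ε₂−1 = 19.33.
Solve for T_s⁴: T_s⁴ = (D₂·T₁⁴ + D₁·T₂⁴)/(D₁+D₂) = 3.342×10⁹ K⁴.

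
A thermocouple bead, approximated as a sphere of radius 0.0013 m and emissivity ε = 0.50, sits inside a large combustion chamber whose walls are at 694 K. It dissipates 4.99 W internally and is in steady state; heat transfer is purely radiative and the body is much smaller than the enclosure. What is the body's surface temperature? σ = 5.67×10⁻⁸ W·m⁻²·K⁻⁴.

For a small grey body in a large enclosure, net radiated power = εσA(T⁴ − T_w⁴).
Steady state: P = εσA(T⁴ − T_w⁴) with A = 4πr² = 2.124×10⁻⁵ m².
T⁴ = P/(εσA) + T_w⁴ = 4.99/(0.50·5.67×10⁻⁸·2.124×10⁻⁵) + (694)⁴
    = 8.288×10¹² + 2.320×10¹¹ = 8.520×10¹² K⁴.

T ≈ 1710 K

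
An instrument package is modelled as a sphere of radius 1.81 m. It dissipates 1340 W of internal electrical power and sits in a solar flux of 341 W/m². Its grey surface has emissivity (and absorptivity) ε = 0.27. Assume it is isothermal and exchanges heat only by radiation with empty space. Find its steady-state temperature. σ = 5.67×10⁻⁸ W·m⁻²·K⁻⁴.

At steady state, absorbed solar power + internal power = radiated power.
Absorbed: α·S·A_cross = 0.27·341·10.29 = 947.6 W (cross-section πr²).
Total input = 947.6 + 1340 = 2288 W.
Radiated: εσ·A_surf·T⁴ with A_surf = 4πr² = 41.17 m².
T⁴ = 2288/(0.27·5.67×10⁻⁸·41.17) = 3.630×10⁹ K⁴.

T ≈ 245 K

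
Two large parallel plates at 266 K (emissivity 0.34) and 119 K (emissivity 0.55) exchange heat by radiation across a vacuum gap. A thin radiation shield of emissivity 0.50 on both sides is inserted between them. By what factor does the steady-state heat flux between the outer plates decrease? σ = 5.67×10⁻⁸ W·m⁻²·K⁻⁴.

Without shield: q₀ = σΔ(T⁴)/(1/ε₁+1/ε₂−1) with denominator 3.759.
With shield the two gaps are in series; the resistances add: (1/ε₁+1/ε_s−1)+(1/ε_s+1/ε₂−1) = 3.941+2.818 = 6.759.
Heat-flux ratio q₀/q = 6.759/3.759.

factor ≈ 1.80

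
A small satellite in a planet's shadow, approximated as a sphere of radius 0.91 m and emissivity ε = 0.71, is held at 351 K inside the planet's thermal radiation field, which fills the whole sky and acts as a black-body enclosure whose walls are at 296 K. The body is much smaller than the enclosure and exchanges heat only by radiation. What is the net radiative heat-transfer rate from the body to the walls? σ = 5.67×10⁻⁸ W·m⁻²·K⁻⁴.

For a small grey body in a large enclosure: P_net = εσA(T_body⁴ − T_wall⁴).
A = 4πr² = 10.41 m²; T_body⁴ − T_wall⁴ = 1.518×10¹⁰ − 7.677×10⁹ = 7.502×10⁹ K⁴.
|P_net| = 0.71·5.67×10⁻⁸·10.41·7.502×10⁹.

P_net ≈ 3140 W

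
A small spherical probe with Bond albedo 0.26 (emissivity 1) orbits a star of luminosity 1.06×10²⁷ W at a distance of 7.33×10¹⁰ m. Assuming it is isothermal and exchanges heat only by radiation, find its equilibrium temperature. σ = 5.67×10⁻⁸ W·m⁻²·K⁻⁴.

First find the stellar flux at distance d: S = L/(4πd²) = 1.06×10²⁷/(4π·(7.33×10¹⁰)²) = 15700 W/m².
For an isothermal sphere, absorbed (1−a)S·πr² = emitted σ·4πr²·T⁴, so T⁴ = (1−a)S/(4σ).
T⁴ = 0.740·15700/(4·5.67×10⁻⁸) = 5.122×10¹⁰ K⁴.

T ≈ 476 K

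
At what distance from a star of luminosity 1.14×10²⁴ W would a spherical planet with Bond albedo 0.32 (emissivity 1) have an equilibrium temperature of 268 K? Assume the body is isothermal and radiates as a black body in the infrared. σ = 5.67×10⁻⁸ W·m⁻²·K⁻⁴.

For an isothermal black-emitting sphere, (1−a)S·πr² = σ·4πr²·T⁴ ⇒ S = 4σT⁴/(1−a).
S = 4·5.67×10⁻⁸·(268)⁴/0.680 = 1721 W/m².
Flux falls as S = L/(4πd²), so d = √(L/(4πS)) = √(1.14×10²⁴/(4π·1721)).

d ≈ 7.26×10⁹ m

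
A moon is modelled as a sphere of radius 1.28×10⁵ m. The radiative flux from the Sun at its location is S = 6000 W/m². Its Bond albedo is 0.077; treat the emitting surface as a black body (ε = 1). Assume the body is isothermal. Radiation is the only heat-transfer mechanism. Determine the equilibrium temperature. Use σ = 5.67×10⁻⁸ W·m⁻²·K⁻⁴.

At equilibrium, absorbed power = emitted power.
Absorbing cross-section = πr² = 5.147×10¹⁰ m²; emitting surface = 4πr² = 2.059×10¹¹ m² (ratio 4).
(1−a)S·A_cross = εσ·A_surf·T⁴  ⇒  T⁴ = (1−a)S/(4σ).
T⁴ = 0.923·6000/(4·5.67×10⁻⁸) = 2.442×10¹⁰ K⁴.
T = (2.442×10¹⁰)^(1/4).

T ≈ 395 K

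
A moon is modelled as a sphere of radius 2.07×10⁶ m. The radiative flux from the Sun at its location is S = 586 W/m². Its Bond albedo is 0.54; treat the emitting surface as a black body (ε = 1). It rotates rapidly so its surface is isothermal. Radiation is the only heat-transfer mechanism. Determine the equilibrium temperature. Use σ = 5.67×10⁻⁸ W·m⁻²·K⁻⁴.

At equilibrium, absorbed power = emitted power.
Absorbing cross-section = πr² = 1.346×10¹³ m²; emitting surface = 4πr² = 5.385×10¹³ m² (ratio 4).
(1−a)S·A_cross = εσ·A_surf·T⁴  ⇒  T⁴ = (1−a)S/(4σ).
T⁴ = 0.460·586/(4·5.67×10⁻⁸) = 1.189×10⁹ K⁴.
T = (1.189×10⁹)^(1/4).

T ≈ 186 K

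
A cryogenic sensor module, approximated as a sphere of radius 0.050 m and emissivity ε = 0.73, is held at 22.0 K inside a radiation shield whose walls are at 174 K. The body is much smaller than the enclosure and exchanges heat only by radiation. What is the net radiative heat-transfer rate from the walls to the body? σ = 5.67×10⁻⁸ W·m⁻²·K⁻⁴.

For a small grey body in a large enclosure: P_net = εσA(T_body⁴ − T_wall⁴).
A = 4πr² = 0.03142 m²; T_body⁴ − T_wall⁴ = 2.343×10⁵ − 9.166×10⁸ = -9.164×10⁸ K⁴.
|P_net| = 0.73·5.67×10⁻⁸·0.03142·9.164×10⁸.

P_net ≈ 1.19 W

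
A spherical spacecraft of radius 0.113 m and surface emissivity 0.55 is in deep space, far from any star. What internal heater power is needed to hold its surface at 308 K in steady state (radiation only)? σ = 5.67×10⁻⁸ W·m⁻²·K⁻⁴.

P = εσ·4πr²·T⁴.
4πr² = 0.1605 m²; T⁴ = 8.999×10⁹ K⁴.
P = 0.55·5.67×10⁻⁸·0.1605·8.999×10⁹.

P ≈ 45.0 W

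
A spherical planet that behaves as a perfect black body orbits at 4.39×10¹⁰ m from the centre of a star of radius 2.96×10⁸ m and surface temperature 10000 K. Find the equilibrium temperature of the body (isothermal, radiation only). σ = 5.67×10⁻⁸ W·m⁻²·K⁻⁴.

The star's surface emits σT_*⁴; at distance d the flux is S = σT_*⁴(R_*/d)².
S = 5.67×10⁻⁸·(10000)⁴·(2.96×10⁸/4.39×10¹⁰)² = 25780 W/m².
For an isothermal sphere T⁴ = (1−a)S/(4σ) = 1.137×10¹¹ K⁴.

T ≈ 581 K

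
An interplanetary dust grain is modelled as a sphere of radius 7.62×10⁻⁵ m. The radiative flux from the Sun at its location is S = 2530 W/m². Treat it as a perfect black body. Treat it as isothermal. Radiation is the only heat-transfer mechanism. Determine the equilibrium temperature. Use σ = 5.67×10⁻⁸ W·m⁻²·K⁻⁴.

At equilibrium, absorbed power = emitted power.
Absorbing cross-section = πr² = 1.824×10⁻⁸ m²; emitting surface = 4πr² = 7.297×10⁻⁸ m² (ratio 4).
S·A_cross = εσ·A_surf·T⁴  ⇒  T⁴ = S/(4σ).
T⁴ = 1.00·2530/(4·5.67×10⁻⁸) = 1.116×10¹⁰ K⁴.
T = (1.116×10¹⁰)^(1/4).

T ≈ 325 K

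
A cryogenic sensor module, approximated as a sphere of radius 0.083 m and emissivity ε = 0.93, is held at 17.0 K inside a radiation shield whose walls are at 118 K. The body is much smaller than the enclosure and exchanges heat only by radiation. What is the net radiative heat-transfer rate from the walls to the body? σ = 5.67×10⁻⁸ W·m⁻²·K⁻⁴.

For a small grey body in a large enclosure: P_net = εσA(T_body⁴ − T_wall⁴).
A = 4πr² = 0.08657 m²; T_body⁴ − T_wall⁴ = 83520 − 1.939×10⁸ = -1.938×10⁸ K⁴.
|P_net| = 0.93·5.67×10⁻⁸·0.08657·1.938×10⁸.

P_net ≈ 0.885 W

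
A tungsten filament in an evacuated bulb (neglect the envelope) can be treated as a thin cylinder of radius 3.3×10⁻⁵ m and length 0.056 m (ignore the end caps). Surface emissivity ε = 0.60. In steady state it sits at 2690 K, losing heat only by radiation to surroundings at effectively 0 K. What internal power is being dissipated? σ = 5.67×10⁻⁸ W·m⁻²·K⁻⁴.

P ≈ 20.7 W

Steady state: P = εσA T⁴.
A = 2πrL = 1.161×10⁻⁵ m²; T⁴ = (2690)⁴ = 5.236×10¹³ K⁴.
P = 0.60 × 5.67×10⁻⁸ × 1.161×10⁻⁵ × 5.236×10¹³.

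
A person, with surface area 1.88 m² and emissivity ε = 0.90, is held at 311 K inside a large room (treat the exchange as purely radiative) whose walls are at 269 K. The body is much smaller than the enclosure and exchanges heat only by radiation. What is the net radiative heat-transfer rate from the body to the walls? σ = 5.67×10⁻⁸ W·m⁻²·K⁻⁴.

For a small grey body in a large enclosure: P_net = εσA(T_body⁴ − T_wall⁴).
A = 1.88 m²; T_body⁴ − T_wall⁴ = 9.355×10⁹ − 5.236×10⁹ = 4.119×10⁹ K⁴.
|P_net| = 0.90·5.67×10⁻⁸·1.880·4.119×10⁹.

P_net ≈ 395 W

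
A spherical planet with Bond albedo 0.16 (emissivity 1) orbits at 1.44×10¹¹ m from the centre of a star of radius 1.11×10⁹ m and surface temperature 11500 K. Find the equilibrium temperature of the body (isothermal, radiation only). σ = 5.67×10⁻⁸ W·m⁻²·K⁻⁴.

T ≈ 683 K

The star's surface emits σT_*⁴; at distance d the flux is S = σT_*⁴(R_*/d)².
S = 5.67×10⁻⁸·(11500)⁴·(1.11×10⁹/1.44×10¹¹)² = 58920 W/m².
For an isothermal sphere T⁴ = (1−a)S/(4σ) = 2.182×10¹¹ K⁴.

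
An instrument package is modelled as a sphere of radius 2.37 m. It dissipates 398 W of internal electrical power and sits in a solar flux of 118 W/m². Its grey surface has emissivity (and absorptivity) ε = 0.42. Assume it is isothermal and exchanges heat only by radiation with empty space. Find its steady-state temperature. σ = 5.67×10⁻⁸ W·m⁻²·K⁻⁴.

At steady state, absorbed solar power + internal power = radiated power.
Absorbed: α·S·A_cross = 0.42·118·17.65 = 874.5 W (cross-section πr²).
Total input = 874.5 + 398 = 1273 W.
Radiated: εσ·A_surf·T⁴ with A_surf = 4πr² = 70.58 m².
T⁴ = 1273/(0.42·5.67×10⁻⁸·70.58) = 7.571×10⁸ K⁴.

T ≈ 166 K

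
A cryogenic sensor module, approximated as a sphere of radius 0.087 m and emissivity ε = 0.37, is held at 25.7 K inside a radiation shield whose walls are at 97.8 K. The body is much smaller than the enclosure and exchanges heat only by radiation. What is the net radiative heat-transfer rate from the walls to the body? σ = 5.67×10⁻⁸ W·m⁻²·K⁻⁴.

For a small grey body in a large enclosure: P_net = εσA(T_body⁴ − T_wall⁴).
A = 4πr² = 0.09511 m²; T_body⁴ − T_wall⁴ = 4.362×10⁵ − 9.149×10⁷ = -9.105×10⁷ K⁴.
|P_net| = 0.37·5.67×10⁻⁸·0.09511·9.105×10⁷.

P_net ≈ 0.182 W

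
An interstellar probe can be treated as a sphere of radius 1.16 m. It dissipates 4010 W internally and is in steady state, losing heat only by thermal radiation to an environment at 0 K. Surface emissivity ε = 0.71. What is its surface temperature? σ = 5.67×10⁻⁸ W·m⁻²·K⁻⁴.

T ≈ 277 K

Steady state: internal power = radiated power, P = εσA T⁴.
Radiating area A = 4πr² = 16.91 m².
T⁴ = P/(εσA) = 4010/(0.71·5.67×10⁻⁸·16.91) = 5.891×10⁹ K⁴.
T = (5.891×10⁹)^(1/4).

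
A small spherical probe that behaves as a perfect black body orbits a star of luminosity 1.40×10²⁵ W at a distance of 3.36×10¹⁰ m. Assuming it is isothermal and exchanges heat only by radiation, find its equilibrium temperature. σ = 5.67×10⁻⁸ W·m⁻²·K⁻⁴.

First find the stellar flux at distance d: S = L/(4πd²) = 1.40×10²⁵/(4π·(3.36×10¹⁰)²) = 986.8 W/m².
For an isothermal sphere, absorbed (1−a)S·πr² = emitted σ·4πr²·T⁴, so T⁴ = (1−a)S/(4σ).
T⁴ = 1.00·986.8/(4·5.67×10⁻⁸) = 4.351×10⁹ K⁴.

T ≈ 257 K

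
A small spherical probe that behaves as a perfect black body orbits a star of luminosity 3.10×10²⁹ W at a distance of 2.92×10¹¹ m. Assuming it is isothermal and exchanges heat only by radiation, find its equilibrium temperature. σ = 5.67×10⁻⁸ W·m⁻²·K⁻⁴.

First find the stellar flux at distance d: S = L/(4πd²) = 3.10×10²⁹/(4π·(2.92×10¹¹)²) = 2.893×10⁵ W/m².
For an isothermal sphere, absorbed (1−a)S·πr² = emitted σ·4πr²·T⁴, so T⁴ = (1−a)S/(4σ).
T⁴ = 1.00·2.893×10⁵/(4·5.67×10⁻⁸) = 1.276×10¹² K⁴.

T ≈ 1060 K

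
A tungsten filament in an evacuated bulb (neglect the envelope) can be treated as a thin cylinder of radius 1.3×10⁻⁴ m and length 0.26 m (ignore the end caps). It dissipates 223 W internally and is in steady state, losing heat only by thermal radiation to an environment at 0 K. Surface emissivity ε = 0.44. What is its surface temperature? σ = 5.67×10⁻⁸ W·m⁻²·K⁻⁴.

Steady state: internal power = radiated power, P = εσA T⁴.
Radiating area A = 2πrL = 2.124×10⁻⁴ m².
T⁴ = P/(εσA) = 223/(0.44·5.67×10⁻⁸·2.124×10⁻⁴) = 4.209×10¹³ K⁴.
T = (4.209×10¹³)^(1/4).

T ≈ 2550 K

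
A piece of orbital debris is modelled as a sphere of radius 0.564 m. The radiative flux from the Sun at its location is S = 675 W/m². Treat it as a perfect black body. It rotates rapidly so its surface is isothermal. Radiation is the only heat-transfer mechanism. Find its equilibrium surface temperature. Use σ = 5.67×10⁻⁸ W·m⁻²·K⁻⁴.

At equilibrium, absorbed power = emitted power.
Absorbing cross-section = πr² = 0.9993 m²; emitting surface = 4πr² = 3.997 m² (ratio 4).
S·A_cross = εσ·A_surf·T⁴  ⇒  T⁴ = S/(4σ).
T⁴ = 1.00·675/(4·5.67×10⁻⁸) = 2.976×10⁹ K⁴.
T = (2.976×10⁹)^(1/4).

T ≈ 234 K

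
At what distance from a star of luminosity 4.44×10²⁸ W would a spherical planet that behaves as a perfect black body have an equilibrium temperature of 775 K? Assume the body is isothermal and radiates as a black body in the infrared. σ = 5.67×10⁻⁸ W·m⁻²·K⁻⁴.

For an isothermal black-emitting sphere, (1−a)S·πr² = σ·4πr²·T⁴ ⇒ S = 4σT⁴/(1−a).
S = 4·5.67×10⁻⁸·(775)⁴/1.00 = 81820 W/m².
Flux falls as S = L/(4πd²), so d = √(L/(4πS)) = √(4.44×10²⁸/(4π·81820)).

d ≈ 2.08×10¹¹ m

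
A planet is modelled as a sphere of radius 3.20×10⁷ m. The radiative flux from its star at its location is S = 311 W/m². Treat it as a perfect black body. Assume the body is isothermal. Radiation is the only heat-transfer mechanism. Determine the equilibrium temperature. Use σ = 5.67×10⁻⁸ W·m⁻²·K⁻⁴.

T ≈ 192 K

At equilibrium, absorbed power = emitted power.
Absorbing cross-section = πr² = 3.217×10¹⁵ m²; emitting surface = 4πr² = 1.287×10¹⁶ m² (ratio 4).
S·A_cross = εσ·A_surf·T⁴  ⇒  T⁴ = S/(4σ).
T⁴ = 1.00·311/(4·5.67×10⁻⁸) = 1.371×10⁹ K⁴.
T = (1.371×10⁹)^(1/4).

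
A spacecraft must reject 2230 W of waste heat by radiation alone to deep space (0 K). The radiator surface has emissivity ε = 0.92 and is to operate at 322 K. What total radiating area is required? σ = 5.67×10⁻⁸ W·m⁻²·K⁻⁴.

P = εσA T⁴ ⇒ A = P/(εσT⁴).
T⁴ = 1.075×10¹⁰ K⁴.
A = 2230/(0.92 × 5.67×10⁻⁸ × 1.075×10¹⁰).

A ≈ 3.98 m²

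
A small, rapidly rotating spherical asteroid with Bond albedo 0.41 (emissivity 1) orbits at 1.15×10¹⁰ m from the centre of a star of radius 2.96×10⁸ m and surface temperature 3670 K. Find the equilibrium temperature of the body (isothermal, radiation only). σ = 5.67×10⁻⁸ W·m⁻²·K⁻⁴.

T ≈ 365 K

The star's surface emits σT_*⁴; at distance d the flux is S = σT_*⁴(R_*/d)².
S = 5.67×10⁻⁸·(3670)⁴·(2.96×10⁸/1.15×10¹⁰)² = 6815 W/m².
For an isothermal sphere T⁴ = (1−a)S/(4σ) = 1.773×10¹⁰ K⁴.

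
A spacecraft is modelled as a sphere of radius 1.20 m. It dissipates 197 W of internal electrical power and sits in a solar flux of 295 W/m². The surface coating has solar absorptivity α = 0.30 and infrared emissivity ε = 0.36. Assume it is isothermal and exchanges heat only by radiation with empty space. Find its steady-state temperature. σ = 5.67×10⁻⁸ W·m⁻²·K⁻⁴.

At steady state, absorbed solar power + internal power = radiated power.
Absorbed: α·S·A_cross = 0.30·295·4.524 = 400.4 W (cross-section πr²).
Total input = 400.4 + 197 = 597.4 W.
Radiated: εσ·A_surf·T⁴ with A_surf = 4πr² = 18.10 m².
T⁴ = 597.4/(0.36·5.67×10⁻⁸·18.10) = 1.617×10⁹ K⁴.

T ≈ 201 K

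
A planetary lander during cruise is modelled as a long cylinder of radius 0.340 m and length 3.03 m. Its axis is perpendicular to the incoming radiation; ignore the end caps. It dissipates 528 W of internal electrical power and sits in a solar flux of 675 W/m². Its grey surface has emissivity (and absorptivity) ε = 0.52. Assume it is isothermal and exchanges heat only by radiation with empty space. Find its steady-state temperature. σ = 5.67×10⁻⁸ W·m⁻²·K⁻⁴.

T ≈ 285 K

At steady state, absorbed solar power + internal power = radiated power.
Absorbed: α·S·A_cross = 0.52·675·2.060 = 723.2 W (cross-section 2rL).
Total input = 723.2 + 528 = 1251 W.
Radiated: εσ·A_surf·T⁴ with A_surf = 2πrL = 6.473 m².
T⁴ = 1251/(0.52·5.67×10⁻⁸·6.473) = 6.556×10⁹ K⁴.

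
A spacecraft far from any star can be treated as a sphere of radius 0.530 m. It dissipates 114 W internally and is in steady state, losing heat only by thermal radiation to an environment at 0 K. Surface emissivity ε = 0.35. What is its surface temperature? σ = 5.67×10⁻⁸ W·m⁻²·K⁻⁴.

T ≈ 201 K

Steady state: internal power = radiated power, P = εσA T⁴.
Radiating area A = 4πr² = 3.530 m².
T⁴ = P/(εσA) = 114/(0.35·5.67×10⁻⁸·3.530) = 1.627×10⁹ K⁴.
T = (1.627×10⁹)^(1/4).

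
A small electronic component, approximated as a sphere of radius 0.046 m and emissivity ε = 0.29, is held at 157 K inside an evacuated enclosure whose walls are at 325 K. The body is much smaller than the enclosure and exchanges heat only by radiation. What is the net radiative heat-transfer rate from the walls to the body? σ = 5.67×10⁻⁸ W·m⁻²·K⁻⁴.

P_net ≈ 4.61 W

For a small grey body in a large enclosure: P_net = εσA(T_body⁴ − T_wall⁴).
A = 4πr² = 0.02659 m²; T_body⁴ − T_wall⁴ = 6.076×10⁸ − 1.116×10¹⁰ = -1.055×10¹⁰ K⁴.
|P_net| = 0.29·5.67×10⁻⁸·0.02659·1.055×10¹⁰.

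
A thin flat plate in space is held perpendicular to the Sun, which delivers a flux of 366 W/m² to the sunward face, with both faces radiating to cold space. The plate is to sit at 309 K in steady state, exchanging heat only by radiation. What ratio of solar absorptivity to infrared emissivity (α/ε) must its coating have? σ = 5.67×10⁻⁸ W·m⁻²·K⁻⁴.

α/ε ≈ 2.82

Balance: αS·A = εσ·2A·T⁴ ⇒ α/ε = 2σT⁴/S.
α/ε = 2·5.67×10⁻⁸·(309)⁴/366 = 2·5.67×10⁻⁸·9.117×10⁹/366.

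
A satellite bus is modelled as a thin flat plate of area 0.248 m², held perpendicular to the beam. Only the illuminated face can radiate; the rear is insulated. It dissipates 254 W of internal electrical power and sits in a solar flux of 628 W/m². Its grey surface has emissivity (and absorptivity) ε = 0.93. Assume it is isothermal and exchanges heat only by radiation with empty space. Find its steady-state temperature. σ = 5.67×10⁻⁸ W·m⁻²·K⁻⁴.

T ≈ 418 K

At steady state, absorbed solar power + internal power = radiated power.
Absorbed: α·S·A_cross = 0.93·628·0.2480 = 144.8 W (cross-section A).
Total input = 144.8 + 254 = 398.8 W.
Radiated: εσ·A_surf·T⁴ with A_surf = A = 0.2480 m².
T⁴ = 398.8/(0.93·5.67×10⁻⁸·0.2480) = 3.050×10¹⁰ K⁴.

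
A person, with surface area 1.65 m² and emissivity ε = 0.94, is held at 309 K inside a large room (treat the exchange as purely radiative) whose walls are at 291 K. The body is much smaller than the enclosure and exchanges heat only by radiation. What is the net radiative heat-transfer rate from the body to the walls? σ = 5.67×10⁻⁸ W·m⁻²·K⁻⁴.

P_net ≈ 171 W

For a small grey body in a large enclosure: P_net = εσA(T_body⁴ − T_wall⁴).
A = 1.65 m²; T_body⁴ − T_wall⁴ = 9.117×10⁹ − 7.171×10⁹ = 1.946×10⁹ K⁴.
|P_net| = 0.94·5.67×10⁻⁸·1.650·1.946×10⁹.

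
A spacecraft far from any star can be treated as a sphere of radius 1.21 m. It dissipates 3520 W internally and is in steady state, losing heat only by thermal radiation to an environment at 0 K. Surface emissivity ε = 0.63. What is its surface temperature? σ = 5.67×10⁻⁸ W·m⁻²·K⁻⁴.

T ≈ 271 K

Steady state: internal power = radiated power, P = εσA T⁴.
Radiating area A = 4πr² = 18.40 m².
T⁴ = P/(εσA) = 3520/(0.63·5.67×10⁻⁸·18.40) = 5.356×10⁹ K⁴.
T = (5.356×10⁹)^(1/4).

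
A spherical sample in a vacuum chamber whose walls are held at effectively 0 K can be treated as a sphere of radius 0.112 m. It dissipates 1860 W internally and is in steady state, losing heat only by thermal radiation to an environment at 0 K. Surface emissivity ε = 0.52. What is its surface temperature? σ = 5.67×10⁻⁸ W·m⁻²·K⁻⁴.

T ≈ 795 K

Steady state: internal power = radiated power, P = εσA T⁴.
Radiating area A = 4πr² = 0.1576 m².
T⁴ = P/(εσA) = 1860/(0.52·5.67×10⁻⁸·0.1576) = 4.002×10¹¹ K⁴.
T = (4.002×10¹¹)^(1/4).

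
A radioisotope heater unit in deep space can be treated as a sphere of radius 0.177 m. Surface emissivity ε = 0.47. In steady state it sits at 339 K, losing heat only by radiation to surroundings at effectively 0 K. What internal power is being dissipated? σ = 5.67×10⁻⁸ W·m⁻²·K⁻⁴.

Steady state: P = εσA T⁴.
A = 4πr² = 0.3937 m²; T⁴ = (339)⁴ = 1.321×10¹⁰ K⁴.
P = 0.47 × 5.67×10⁻⁸ × 0.3937 × 1.321×10¹⁰.

P ≈ 139 W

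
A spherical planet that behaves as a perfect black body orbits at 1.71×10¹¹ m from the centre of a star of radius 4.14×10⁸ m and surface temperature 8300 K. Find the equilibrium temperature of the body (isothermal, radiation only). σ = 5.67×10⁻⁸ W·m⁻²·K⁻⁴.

The star's surface emits σT_*⁴; at distance d the flux is S = σT_*⁴(R_*/d)².
S = 5.67×10⁻⁸·(8300)⁴·(4.14×10⁸/1.71×10¹¹)² = 1577 W/m².
For an isothermal sphere T⁴ = (1−a)S/(4σ) = 6.954×10⁹ K⁴.

T ≈ 289 K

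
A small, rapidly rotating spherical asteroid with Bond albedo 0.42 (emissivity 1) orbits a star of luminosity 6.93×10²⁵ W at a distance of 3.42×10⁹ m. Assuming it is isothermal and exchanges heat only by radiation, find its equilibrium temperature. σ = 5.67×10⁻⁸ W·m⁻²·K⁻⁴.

T ≈ 1050 K

First find the stellar flux at distance d: S = L/(4πd²) = 6.93×10²⁵/(4π·(3.42×10⁹)²) = 4.715×10⁵ W/m².
For an isothermal sphere, absorbed (1−a)S·πr² = emitted σ·4πr²·T⁴, so T⁴ = (1−a)S/(4σ).
T⁴ = 0.580·4.715×10⁵/(4·5.67×10⁻⁸) = 1.206×10¹² K⁴.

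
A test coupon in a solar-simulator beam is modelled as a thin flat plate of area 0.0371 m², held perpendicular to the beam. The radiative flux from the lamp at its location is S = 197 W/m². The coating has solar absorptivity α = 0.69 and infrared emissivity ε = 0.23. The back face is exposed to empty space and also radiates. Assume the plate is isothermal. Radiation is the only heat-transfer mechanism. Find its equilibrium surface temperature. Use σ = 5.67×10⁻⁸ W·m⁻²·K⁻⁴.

At equilibrium, absorbed power = emitted power.
Absorbing cross-section = A = 0.03710 m²; emitting surface = 2A = 0.07420 m² (ratio 2).
αS·A_cross = εσ·A_surf·T⁴  ⇒  T⁴ = αS/(ε·2σ).
T⁴ = 0.690·197/(0.23·2·5.67×10⁻⁸) = 5.212×10⁹ K⁴.
T = (5.212×10⁹)^(1/4).

T ≈ 269 K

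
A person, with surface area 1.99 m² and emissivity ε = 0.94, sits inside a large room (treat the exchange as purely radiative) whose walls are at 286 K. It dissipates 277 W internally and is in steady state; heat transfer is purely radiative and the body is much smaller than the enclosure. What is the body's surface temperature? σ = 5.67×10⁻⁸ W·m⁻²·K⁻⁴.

T ≈ 311 K

For a small grey body in a large enclosure, net radiated power = εσA(T⁴ − T_w⁴).
Steady state: P = εσA(T⁴ − T_w⁴) with A = 1.99 m².
T⁴ = P/(εσA) + T_w⁴ = 277/(0.94·5.67×10⁻⁸·1.990) + (286)⁴
    = 2.612×10⁹ + 6.691×10⁹ = 9.302×10⁹ K⁴.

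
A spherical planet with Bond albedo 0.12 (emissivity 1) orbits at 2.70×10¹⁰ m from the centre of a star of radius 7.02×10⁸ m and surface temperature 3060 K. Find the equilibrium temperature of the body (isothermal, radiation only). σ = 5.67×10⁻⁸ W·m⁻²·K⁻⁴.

T ≈ 338 K

The star's surface emits σT_*⁴; at distance d the flux is S = σT_*⁴(R_*/d)².
S = 5.67×10⁻⁸·(3060)⁴·(7.02×10⁸/2.70×10¹⁰)² = 3361 W/m².
For an isothermal sphere T⁴ = (1−a)S/(4σ) = 1.304×10¹⁰ K⁴.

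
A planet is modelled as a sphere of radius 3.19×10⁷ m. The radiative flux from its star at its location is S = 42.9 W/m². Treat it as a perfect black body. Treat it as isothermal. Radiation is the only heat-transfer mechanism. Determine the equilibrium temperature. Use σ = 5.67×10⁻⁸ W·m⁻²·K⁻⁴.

At equilibrium, absorbed power = emitted power.
Absorbing cross-section = πr² = 3.197×10¹⁵ m²; emitting surface = 4πr² = 1.279×10¹⁶ m² (ratio 4).
S·A_cross = εσ·A_surf·T⁴  ⇒  T⁴ = S/(4σ).
T⁴ = 1.00·42.9/(4·5.67×10⁻⁸) = 1.892×10⁸ K⁴.
T = (1.892×10⁸)^(1/4).

T ≈ 117 K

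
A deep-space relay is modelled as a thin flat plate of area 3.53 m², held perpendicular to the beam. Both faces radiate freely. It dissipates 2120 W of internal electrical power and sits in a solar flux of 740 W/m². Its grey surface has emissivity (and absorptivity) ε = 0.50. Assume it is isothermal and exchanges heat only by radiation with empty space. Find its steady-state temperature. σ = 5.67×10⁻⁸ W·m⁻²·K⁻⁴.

At steady state, absorbed solar power + internal power = radiated power.
Absorbed: α·S·A_cross = 0.50·740·3.530 = 1306 W (cross-section A).
Total input = 1306 + 2120 = 3426 W.
Radiated: εσ·A_surf·T⁴ with A_surf = 2A = 7.060 m².
T⁴ = 3426/(0.50·5.67×10⁻⁸·7.060) = 1.712×10¹⁰ K⁴.

T ≈ 362 K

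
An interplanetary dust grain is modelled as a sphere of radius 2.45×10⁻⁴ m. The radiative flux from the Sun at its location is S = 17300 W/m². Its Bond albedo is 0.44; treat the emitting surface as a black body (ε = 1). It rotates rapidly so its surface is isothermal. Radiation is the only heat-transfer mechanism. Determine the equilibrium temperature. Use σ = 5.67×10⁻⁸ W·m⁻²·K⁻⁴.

At equilibrium, absorbed power = emitted power.
Absorbing cross-section = πr² = 1.886×10⁻⁷ m²; emitting surface = 4πr² = 7.543×10⁻⁷ m² (ratio 4).
(1−a)S·A_cross = εσ·A_surf·T⁴  ⇒  T⁴ = (1−a)S/(4σ).
T⁴ = 0.560·17300/(4·5.67×10⁻⁸) = 4.272×10¹⁰ K⁴.
T = (4.272×10¹⁰)^(1/4).

T ≈ 455 K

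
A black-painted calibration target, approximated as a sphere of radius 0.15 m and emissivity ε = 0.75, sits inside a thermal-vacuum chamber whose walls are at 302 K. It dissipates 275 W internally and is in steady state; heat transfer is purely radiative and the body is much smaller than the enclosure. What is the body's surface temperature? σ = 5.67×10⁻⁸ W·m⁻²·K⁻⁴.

T ≈ 420 K

For a small grey body in a large enclosure, net radiated power = εσA(T⁴ − T_w⁴).
Steady state: P = εσA(T⁴ − T_w⁴) with A = 4πr² = 0.2827 m².
T⁴ = P/(εσA) + T_w⁴ = 275/(0.75·5.67×10⁻⁸·0.2827) + (302)⁴
    = 2.287×10¹⁰ + 8.318×10⁹ = 3.119×10¹⁰ K⁴.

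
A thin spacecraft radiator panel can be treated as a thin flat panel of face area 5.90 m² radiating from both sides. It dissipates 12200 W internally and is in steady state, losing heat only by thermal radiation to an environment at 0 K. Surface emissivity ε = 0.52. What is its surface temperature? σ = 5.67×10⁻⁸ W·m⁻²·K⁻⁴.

T ≈ 433 K

Steady state: internal power = radiated power, P = εσA T⁴.
Radiating area A = 2·5.90 = 11.80 m².
T⁴ = P/(εσA) = 12200/(0.52·5.67×10⁻⁸·11.80) = 3.507×10¹⁰ K⁴.
T = (3.507×10¹⁰)^(1/4).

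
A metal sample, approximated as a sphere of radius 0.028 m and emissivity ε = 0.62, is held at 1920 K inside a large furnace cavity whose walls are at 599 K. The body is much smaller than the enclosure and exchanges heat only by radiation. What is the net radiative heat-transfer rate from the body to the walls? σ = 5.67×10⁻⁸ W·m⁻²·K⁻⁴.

For a small grey body in a large enclosure: P_net = εσA(T_body⁴ − T_wall⁴).
A = 4πr² = 0.009852 m²; T_body⁴ − T_wall⁴ = 1.359×10¹³ − 1.287×10¹¹ = 1.346×10¹³ K⁴.
|P_net| = 0.62·5.67×10⁻⁸·0.009852·1.346×10¹³.

P_net ≈ 4660 W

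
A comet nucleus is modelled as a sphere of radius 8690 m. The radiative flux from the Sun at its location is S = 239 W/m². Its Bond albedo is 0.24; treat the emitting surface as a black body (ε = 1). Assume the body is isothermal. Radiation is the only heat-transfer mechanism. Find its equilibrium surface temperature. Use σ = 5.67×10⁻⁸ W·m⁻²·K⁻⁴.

T ≈ 168 K

At equilibrium, absorbed power = emitted power.
Absorbing cross-section = πr² = 2.372×10⁸ m²; emitting surface = 4πr² = 9.490×10⁸ m² (ratio 4).
(1−a)S·A_cross = εσ·A_surf·T⁴  ⇒  T⁴ = (1−a)S/(4σ).
T⁴ = 0.760·239/(4·5.67×10⁻⁸) = 8.009×10⁸ K⁴.
T = (8.009×10⁸)^(1/4).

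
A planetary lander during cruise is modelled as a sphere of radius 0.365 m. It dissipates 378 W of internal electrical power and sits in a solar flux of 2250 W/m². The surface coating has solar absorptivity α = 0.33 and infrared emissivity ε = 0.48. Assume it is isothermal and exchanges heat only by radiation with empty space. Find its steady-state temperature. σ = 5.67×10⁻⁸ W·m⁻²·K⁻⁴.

T ≈ 351 K

At steady state, absorbed solar power + internal power = radiated power.
Absorbed: α·S·A_cross = 0.33·2250·0.4185 = 310.8 W (cross-section πr²).
Total input = 310.8 + 378 = 688.8 W.
Radiated: εσ·A_surf·T⁴ with A_surf = 4πr² = 1.674 m².
T⁴ = 688.8/(0.48·5.67×10⁻⁸·1.674) = 1.512×10¹⁰ K⁴.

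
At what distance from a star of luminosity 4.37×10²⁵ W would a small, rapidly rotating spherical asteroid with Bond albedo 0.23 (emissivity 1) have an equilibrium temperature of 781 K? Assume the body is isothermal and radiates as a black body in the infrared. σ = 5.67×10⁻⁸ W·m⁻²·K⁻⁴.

d ≈ 5.63×10⁹ m

For an isothermal black-emitting sphere, (1−a)S·πr² = σ·4πr²·T⁴ ⇒ S = 4σT⁴/(1−a).
S = 4·5.67×10⁻⁸·(781)⁴/0.770 = 1.096×10⁵ W/m².
Flux falls as S = L/(4πd²), so d = √(L/(4πS)) = √(4.37×10²⁵/(4π·1.096×10⁵)).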